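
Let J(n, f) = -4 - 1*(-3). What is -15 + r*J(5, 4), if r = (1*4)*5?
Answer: -35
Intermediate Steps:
J(n, f) = -1 (J(n, f) = -4 + 3 = -1)
r = 20 (r = 4*5 = 20)
-15 + r*J(5, 4) = -15 + 20*(-1) = -15 - 20 = -35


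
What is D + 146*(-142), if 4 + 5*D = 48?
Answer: -103616/5 ≈ -20723.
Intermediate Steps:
D = 44/5 (D = -4/5 + (1/5)*48 = -4/5 + 48/5 = 44/5 ≈ 8.8000)
D + 146*(-142) = 44/5 + 146*(-142) = 44/5 - 20732 = -103616/5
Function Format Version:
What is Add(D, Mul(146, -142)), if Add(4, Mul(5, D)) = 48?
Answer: Rational(-103616, 5) ≈ -20723.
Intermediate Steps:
D = Rational(44, 5) (D = Add(Rational(-4, 5), Mul(Rational(1, 5), 48)) = Add(Rational(-4, 5), Rational(48, 5)) = Rational(44, 5) ≈ 8.8000)
Add(D, Mul(146, -142)) = Add(Rational(44, 5), Mul(146, -142)) = Add(Rational(44, 5), -20732) = Rational(-103616, 5)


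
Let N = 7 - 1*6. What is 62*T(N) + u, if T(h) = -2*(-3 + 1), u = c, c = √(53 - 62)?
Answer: 248 + 3*I ≈ 248.0 + 3.0*I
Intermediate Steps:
N = 1 (N = 7 - 6 = 1)
c = 3*I (c = √(-9) = 3*I ≈ 3.0*I)
u = 3*I ≈ 3.0*I
T(h) = 4 (T(h) = -2*(-2) = 4)
62*T(N) + u = 62*4 + 3*I = 248 + 3*I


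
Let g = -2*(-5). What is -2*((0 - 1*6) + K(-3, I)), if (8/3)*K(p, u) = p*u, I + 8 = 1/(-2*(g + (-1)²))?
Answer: -537/88 ≈ -6.1023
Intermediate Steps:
g = 10
I = -177/22 (I = -8 + 1/(-2*(10 + (-1)²)) = -8 + 1/(-2*(10 + 1)) = -8 + 1/(-2*11) = -8 + 1/(-22) = -8 - 1/22 = -177/22 ≈ -8.0455)
K(p, u) = 3*p*u/8 (K(p, u) = 3*(p*u)/8 = 3*p*u/8)
-2*((0 - 1*6) + K(-3, I)) = -2*((0 - 1*6) + (3/8)*(-3)*(-177/22)) = -2*((0 - 6) + 1593/176) = -2*(-6 + 1593/176) = -2*537/176 = -537/88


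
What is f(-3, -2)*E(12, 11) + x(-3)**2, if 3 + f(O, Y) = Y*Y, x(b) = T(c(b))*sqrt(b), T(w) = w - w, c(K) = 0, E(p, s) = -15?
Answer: -15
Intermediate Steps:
T(w) = 0
x(b) = 0 (x(b) = 0*sqrt(b) = 0)
f(O, Y) = -3 + Y**2 (f(O, Y) = -3 + Y*Y = -3 + Y**2)
f(-3, -2)*E(12, 11) + x(-3)**2 = (-3 + (-2)**2)*(-15) + 0**2 = (-3 + 4)*(-15) + 0 = 1*(-15) + 0 = -15 + 0 = -15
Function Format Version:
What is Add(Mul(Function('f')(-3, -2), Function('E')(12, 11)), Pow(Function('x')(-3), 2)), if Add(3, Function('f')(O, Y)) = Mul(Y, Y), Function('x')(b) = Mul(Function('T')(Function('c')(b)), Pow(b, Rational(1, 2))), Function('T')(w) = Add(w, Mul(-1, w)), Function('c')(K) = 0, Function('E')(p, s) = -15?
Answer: -15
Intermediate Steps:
Function('T')(w) = 0
Function('x')(b) = 0 (Function('x')(b) = Mul(0, Pow(b, Rational(1, 2))) = 0)
Function('f')(O, Y) = Add(-3, Pow(Y, 2)) (Function('f')(O, Y) = Add(-3, Mul(Y, Y)) = Add(-3, Pow(Y, 2)))
Add(Mul(Function('f')(-3, -2), Function('E')(12, 11)), Pow(Function('x')(-3), 2)) = Add(Mul(Add(-3, Pow(-2, 2)), -15), Pow(0, 2)) = Add(Mul(Add(-3, 4), -15), 0) = Add(Mul(1, -15), 0) = Add(-15, 0) = -15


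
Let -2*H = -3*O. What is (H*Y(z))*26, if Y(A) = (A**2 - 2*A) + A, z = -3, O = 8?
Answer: 3744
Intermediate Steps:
H = 12 (H = -(-3)*8/2 = -1/2*(-24) = 12)
Y(A) = A**2 - A
(H*Y(z))*26 = (12*(-3*(-1 - 3)))*26 = (12*(-3*(-4)))*26 = (12*12)*26 = 144*26 = 3744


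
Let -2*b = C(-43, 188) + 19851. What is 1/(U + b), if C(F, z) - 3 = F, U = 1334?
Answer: -2/17143 ≈ -0.00011667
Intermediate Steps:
C(F, z) = 3 + F
b = -19811/2 (b = -((3 - 43) + 19851)/2 = -(-40 + 19851)/2 = -½*19811 = -19811/2 ≈ -9905.5)
1/(U + b) = 1/(1334 - 19811/2) = 1/(-17143/2) = -2/17143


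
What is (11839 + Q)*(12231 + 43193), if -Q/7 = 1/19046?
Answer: 6248656586944/9523 ≈ 6.5616e+8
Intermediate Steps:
Q = -7/19046 ≈ -0.00036753
(11839 + Q)*(12231 + 43193) = (11839 - 7/19046)*(12231 + 43193) = (225485587/19046)*55424 = 6248656586944/9523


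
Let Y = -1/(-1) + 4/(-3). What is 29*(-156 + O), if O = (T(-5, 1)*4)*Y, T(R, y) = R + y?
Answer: -13108/3 ≈ -4369.3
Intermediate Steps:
Y = -⅓ (Y = -1*(-1) + 4*(-⅓) = 1 - 4/3 = -⅓ ≈ -0.33333)
O = 16/3 (O = ((-5 + 1)*4)*(-⅓) = -4*4*(-⅓) = -16*(-⅓) = 16/3 ≈ 5.3333)
29*(-156 + O) = 29*(-156 + 16/3) = 29*(-452/3) = -13108/3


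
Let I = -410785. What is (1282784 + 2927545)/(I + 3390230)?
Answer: 4210329/2979445 ≈ 1.4131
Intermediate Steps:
(1282784 + 2927545)/(I + 3390230) = (1282784 + 2927545)/(-410785 + 3390230) = 4210329/2979445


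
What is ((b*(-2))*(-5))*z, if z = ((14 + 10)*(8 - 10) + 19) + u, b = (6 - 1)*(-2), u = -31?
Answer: 6000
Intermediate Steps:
b = -10 (b = 5*(-2) = -10)
z = -60 (z = ((14 + 10)*(8 - 10) + 19) - 31 = (24*(-2) + 19) - 31 = (-48 + 19) - 31 = -29 - 31 = -60)
((b*(-2))*(-5))*z = (-10*(-2)*(-5))*(-60) = (20*(-5))*(-60) = -100*(-60) = 6000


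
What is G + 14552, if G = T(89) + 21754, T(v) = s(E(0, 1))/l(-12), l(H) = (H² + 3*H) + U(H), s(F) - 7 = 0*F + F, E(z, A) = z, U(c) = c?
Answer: 3485383/96 ≈ 36306.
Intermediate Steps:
s(F) = 7 + F (s(F) = 7 + (0*F + F) = 7 + (0 + F) = 7 + F)
l(H) = H² + 4*H (l(H) = (H² + 3*H) + H = H² + 4*H)
T(v) = 7/96 (T(v) = (7 + 0)/((-12*(4 - 12))) = 7/((-12*(-8))) = 7/96)
G = 2088391/96 (G = 7/96 + 21754 = 2088391/96 ≈ 21754.)
G + 14552 = 2088391/96 + 14552 = 3485383/96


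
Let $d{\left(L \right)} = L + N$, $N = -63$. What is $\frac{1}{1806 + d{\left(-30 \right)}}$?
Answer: $\frac{1}{1713} \approx 0.00058377$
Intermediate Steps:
$d{\left(L \right)} = -63 + L$ ($d{\left(L \right)} = L - 63 = -63 + L$)
$\frac{1}{1806 + d{\left(-30 \right)}} = \frac{1}{1806 - 93} = \frac{1}{1713}$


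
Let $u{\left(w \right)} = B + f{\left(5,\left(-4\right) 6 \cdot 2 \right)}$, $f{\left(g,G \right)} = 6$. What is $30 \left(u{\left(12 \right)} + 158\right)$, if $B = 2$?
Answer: $4980$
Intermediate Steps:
$u{\left(w \right)} = 8$ ($u{\left(w \right)} = 2 + 6 = 8$)
$30 \left(u{\left(12 \right)} + 158\right) = 30 \left(8 + 158\right) = 30 \cdot 166 = 4980$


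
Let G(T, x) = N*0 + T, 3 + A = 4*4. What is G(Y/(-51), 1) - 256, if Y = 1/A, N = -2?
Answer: -169729/663 ≈ -256.00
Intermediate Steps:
A = 13 (A = -3 + 4*4 = -3 + 16 = 13)
Y = 1/13 ≈ 0.076923
G(T, x) = T (G(T, x) = -2*0 + T = 0 + T = T)
G(Y/(-51), 1) - 256 = (1/13)/(-51) - 256 = (1/13)*(-1/51) - 256 = -1/663 - 256 = -169729/663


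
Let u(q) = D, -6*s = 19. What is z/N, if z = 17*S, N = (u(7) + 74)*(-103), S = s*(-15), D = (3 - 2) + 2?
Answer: -1615/15862 ≈ -0.10182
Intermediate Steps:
s = -19/6 (s = -1/6*19 = -19/6 ≈ -3.1667)
D = 3 (D = 1 + 2 = 3)
u(q) = 3
S = 95/2 (S = -19/6*(-15) = 95/2 ≈ 47.500)
N = -7931 (N = (3 + 74)*(-103) = 77*(-103) = -7931)
z = 1615/2 (z = 17*(95/2) = 1615/2 ≈ 807.50)
z/N = (1615/2)/(-7931) = (1615/2)*(-1/7931) = -1615/15862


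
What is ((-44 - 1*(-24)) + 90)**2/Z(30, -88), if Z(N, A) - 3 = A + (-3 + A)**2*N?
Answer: 980/49669 ≈ 0.019731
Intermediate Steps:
Z(N, A) = 3 + A + N*(-3 + A)**2 (Z(N, A) = 3 + (A + (-3 + A)**2*N) = 3 + (A + N*(-3 + A)**2) = 3 + A + N*(-3 + A)**2)
((-44 - 1*(-24)) + 90)**2/Z(30, -88) = ((-44 - 1*(-24)) + 90)**2/(3 - 88 + 30*(-3 - 88)**2) = ((-44 + 24) + 90)**2/(3 - 88 + 30*(-91)**2) = (-20 + 90)**2/(3 - 88 + 30*8281) = 70**2/(3 - 88 + 248430) = 4900/248345 = 4900*(1/248345) = 980/49669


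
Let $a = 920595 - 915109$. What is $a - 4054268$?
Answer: $-4048782$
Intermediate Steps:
$a = 5486$
$a - 4054268 = 5486 - 4054268 = -4048782$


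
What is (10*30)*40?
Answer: 12000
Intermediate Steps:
(10*30)*40 = 300*40 = 12000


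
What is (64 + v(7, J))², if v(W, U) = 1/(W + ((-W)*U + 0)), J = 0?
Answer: 201601/49 ≈ 4114.3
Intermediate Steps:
v(W, U) = 1/(W - U*W) (v(W, U) = 1/(W + (-U*W + 0)) = 1/(W - U*W))
(64 + v(7, J))² = (64 - 1/(7*(-1 + 0)))² = (64 - 1*⅐/(-1))² = (64 - 1*⅐*(-1))² = (64 + ⅐)² = (449/7)² = 201601/49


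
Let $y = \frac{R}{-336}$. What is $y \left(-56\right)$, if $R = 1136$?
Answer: $\frac{568}{3} \approx 189.33$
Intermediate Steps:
$y = - \frac{71}{21}$ ($y = \frac{1136}{-336} = 1136 \left(- \frac{1}{336}\right) = - \frac{71}{21} \approx -3.381$)
$y \left(-56\right) = \left(- \frac{71}{21}\right) \left(-56\right) = \frac{568}{3}$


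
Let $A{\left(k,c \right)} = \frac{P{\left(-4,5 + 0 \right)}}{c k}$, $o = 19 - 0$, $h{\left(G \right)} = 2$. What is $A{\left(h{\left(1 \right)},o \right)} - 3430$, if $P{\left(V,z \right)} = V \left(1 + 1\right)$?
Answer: $- \frac{65174}{19} \approx -3430.2$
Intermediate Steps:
$P{\left(V,z \right)} = 2 V$ ($P{\left(V,z \right)} = V 2 = 2 V$)
$o = 19$ ($o = 19 + 0 = 19$)
$A{\left(k,c \right)} = - \frac{8}{c k}$ ($A{\left(k,c \right)} = \frac{2 \left(-4\right)}{c k} = - 8 \frac{1}{c k} = - \frac{8}{c k}$)
$A{\left(h{\left(1 \right)},o \right)} - 3430 = - \frac{8}{19 \cdot 2} - 3430 = \left(-8\right) \frac{1}{19} \cdot \frac{1}{2} - 3430 = - \frac{4}{19} - 3430 = - \frac{65174}{19}$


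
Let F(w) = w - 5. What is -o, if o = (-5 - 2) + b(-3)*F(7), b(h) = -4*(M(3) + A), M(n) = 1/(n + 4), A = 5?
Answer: 337/7 ≈ 48.143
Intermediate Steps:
F(w) = -5 + w
M(n) = 1/(4 + n)
b(h) = -144/7 (b(h) = -4*(1/(4 + 3) + 5) = -4*(1/7 + 5) = -4*(⅐ + 5) = -4*36/7 = -144/7)
o = -337/7 (o = (-5 - 2) - 144*(-5 + 7)/7 = -7 - 144/7*2 = -7 - 288/7 = -337/7 ≈ -48.143)
-o = -1*(-337/7) = 337/7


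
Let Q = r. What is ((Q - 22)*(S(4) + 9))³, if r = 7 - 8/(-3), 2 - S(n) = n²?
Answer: 6331625/27 ≈ 2.3450e+5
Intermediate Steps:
S(n) = 2 - n²
r = 29/3 (r = 7 - 8*(-⅓) = 7 + 8/3 = 29/3 ≈ 9.6667)
Q = 29/3 ≈ 9.6667
((Q - 22)*(S(4) + 9))³ = ((29/3 - 22)*((2 - 1*4²) + 9))³ = (-37*((2 - 1*16) + 9)/3)³ = (-37*((2 - 16) + 9)/3)³ = (-37*(-14 + 9)/3)³ = (-37/3*(-5))³ = (185/3)³ = 6331625/27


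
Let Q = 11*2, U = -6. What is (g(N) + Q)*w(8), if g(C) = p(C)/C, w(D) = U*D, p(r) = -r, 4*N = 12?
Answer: -1008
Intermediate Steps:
N = 3 (N = (¼)*12 = 3)
w(D) = -6*D
Q = 22
g(C) = -1 (g(C) = (-C)/C = -1)
(g(N) + Q)*w(8) = (-1 + 22)*(-6*8) = 21*(-48) = -1008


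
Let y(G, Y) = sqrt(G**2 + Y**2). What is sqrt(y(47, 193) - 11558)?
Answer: sqrt(-11558 + sqrt(39458)) ≈ 106.58*I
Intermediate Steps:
sqrt(y(47, 193) - 11558) = sqrt(sqrt(47**2 + 193**2) - 11558) = sqrt(sqrt(2209 + 37249) - 11558) = sqrt(sqrt(39458) - 11558) = sqrt(-11558 + sqrt(39458))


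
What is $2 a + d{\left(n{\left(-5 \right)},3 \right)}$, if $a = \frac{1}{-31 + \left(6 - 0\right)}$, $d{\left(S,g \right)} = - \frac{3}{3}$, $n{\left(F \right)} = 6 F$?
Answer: $- \frac{27}{25} \approx -1.08$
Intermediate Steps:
$d{\left(S,g \right)} = -1$ ($d{\left(S,g \right)} = \left(-3\right) \frac{1}{3} = -1$)
$a = - \frac{1}{25}$ ($a = \frac{1}{-31 + \left(6 + 0\right)} = \frac{1}{-31 + 6} = \frac{1}{-25} = - \frac{1}{25} \approx -0.04$)
$2 a + d{\left(n{\left(-5 \right)},3 \right)} = 2 \left(- \frac{1}{25}\right) - 1 = - \frac{2}{25} - 1 = - \frac{27}{25}$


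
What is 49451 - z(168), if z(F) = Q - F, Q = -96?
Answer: 49715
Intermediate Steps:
z(F) = -96 - F
49451 - z(168) = 49451 - (-96 - 1*168) = 49451 - (-96 - 168) = 49451 - 1*(-264) = 49451 + 264 = 49715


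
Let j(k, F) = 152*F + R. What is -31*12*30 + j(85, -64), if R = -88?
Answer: -20976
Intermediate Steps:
j(k, F) = -88 + 152*F (j(k, F) = 152*F - 88 = -88 + 152*F)
-31*12*30 + j(85, -64) = -31*12*30 + (-88 + 152*(-64)) = -372*30 + (-88 - 9728) = -11160 - 9816 = -20976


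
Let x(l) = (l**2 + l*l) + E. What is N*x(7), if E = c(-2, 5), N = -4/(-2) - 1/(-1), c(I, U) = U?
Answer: 309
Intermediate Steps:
N = 3 (N = -4*(-1/2) - 1*(-1) = 2 + 1 = 3)
E = 5
x(l) = 5 + 2*l**2 (x(l) = (l**2 + l*l) + 5 = (l**2 + l**2) + 5 = 2*l**2 + 5 = 5 + 2*l**2)
N*x(7) = 3*(5 + 2*7**2) = 3*(5 + 2*49) = 3*(5 + 98) = 3*103 = 309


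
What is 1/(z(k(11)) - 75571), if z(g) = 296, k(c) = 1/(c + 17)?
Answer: -1/75275 ≈ -1.3285e-5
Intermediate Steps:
k(c) = 1/(17 + c)
1/(z(k(11)) - 75571) = 1/(296 - 75571) = 1/(-75275) = -1/75275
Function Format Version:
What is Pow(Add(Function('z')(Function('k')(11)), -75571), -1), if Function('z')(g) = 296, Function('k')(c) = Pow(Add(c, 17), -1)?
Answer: Rational(-1, 75275) ≈ -1.3285e-5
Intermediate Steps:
Function('k')(c) = Pow(Add(17, c), -1)
Pow(Add(Function('z')(Function('k')(11)), -75571), -1) = Pow(Add(296, -75571), -1) = Pow(-75275, -1) = Rational(-1, 75275)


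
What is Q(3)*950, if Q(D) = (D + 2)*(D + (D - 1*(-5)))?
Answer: 52250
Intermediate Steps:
Q(D) = (2 + D)*(5 + 2*D) (Q(D) = (2 + D)*(D + (D + 5)) = (2 + D)*(D + (5 + D)) = (2 + D)*(5 + 2*D))
Q(3)*950 = (10 + 2*3² + 9*3)*950 = (10 + 2*9 + 27)*950 = (10 + 18 + 27)*950 = 55*950 = 52250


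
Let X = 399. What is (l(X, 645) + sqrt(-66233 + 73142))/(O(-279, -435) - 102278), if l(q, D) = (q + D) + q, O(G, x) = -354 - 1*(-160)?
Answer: -1443/102472 - 7*sqrt(141)/102472 ≈ -0.014893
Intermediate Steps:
O(G, x) = -194 (O(G, x) = -354 + 160 = -194)
l(q, D) = D + 2*q (l(q, D) = (D + q) + q = D + 2*q)
(l(X, 645) + sqrt(-66233 + 73142))/(O(-279, -435) - 102278) = ((645 + 2*399) + sqrt(-66233 + 73142))/(-194 - 102278) = ((645 + 798) + sqrt(6909))/(-102472) = (1443 + 7*sqrt(141))*(-1/102472) = -1443/102472 - 7*sqrt(141)/102472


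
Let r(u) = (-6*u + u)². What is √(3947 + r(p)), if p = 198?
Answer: √984047 ≈ 991.99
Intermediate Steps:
r(u) = 25*u² (r(u) = (-5*u)² = 25*u²)
√(3947 + r(p)) = √(3947 + 25*198²) = √(3947 + 25*39204) = √(3947 + 980100) = √984047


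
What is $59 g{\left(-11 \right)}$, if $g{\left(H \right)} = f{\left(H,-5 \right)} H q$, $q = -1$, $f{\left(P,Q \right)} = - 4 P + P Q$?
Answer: $64251$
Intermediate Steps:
$g{\left(H \right)} = 9 H^{2}$ ($g{\left(H \right)} = H \left(-4 - 5\right) H \left(-1\right) = H \left(-9\right) H \left(-1\right) = - 9 H H \left(-1\right) = - 9 H^{2} \left(-1\right) = 9 H^{2}$)
$59 g{\left(-11 \right)} = 59 \cdot 9 \left(-11\right)^{2} = 59 \cdot 9 \cdot 121 = 59 \cdot 1089 = 64251$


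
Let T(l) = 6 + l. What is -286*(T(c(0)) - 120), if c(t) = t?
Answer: 32604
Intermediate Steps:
-286*(T(c(0)) - 120) = -286*((6 + 0) - 120) = -286*(6 - 120) = -286*(-114) = 32604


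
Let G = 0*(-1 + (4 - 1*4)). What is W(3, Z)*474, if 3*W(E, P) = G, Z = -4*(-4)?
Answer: 0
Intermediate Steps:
Z = 16
G = 0 (G = 0*(-1 + (4 - 4)) = 0*(-1 + 0) = 0*(-1) = 0)
W(E, P) = 0 (W(E, P) = (⅓)*0 = 0)
W(3, Z)*474 = 0*474 = 0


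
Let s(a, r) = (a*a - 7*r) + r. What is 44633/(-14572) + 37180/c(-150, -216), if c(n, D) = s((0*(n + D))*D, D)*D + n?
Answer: -6521432699/2040706596 ≈ -3.1957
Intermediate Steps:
s(a, r) = a**2 - 6*r (s(a, r) = (a**2 - 7*r) + r = a**2 - 6*r)
c(n, D) = n - 6*D**2 (c(n, D) = (((0*(n + D))*D)**2 - 6*D)*D + n = (((0*(D + n))*D)**2 - 6*D)*D + n = ((0*D)**2 - 6*D)*D + n = (0**2 - 6*D)*D + n = (0 - 6*D)*D + n = (-6*D)*D + n = -6*D**2 + n = n - 6*D**2)
44633/(-14572) + 37180/c(-150, -216) = 44633/(-14572) + 37180/(-150 - 6*(-216)**2) = 44633*(-1/14572) + 37180/(-150 - 6*46656) = -44633/14572 + 37180/(-150 - 279936) = -44633/14572 + 37180/(-280086) = -44633/14572 + 37180*(-1/280086) = -44633/14572 - 18590/140043 = -6521432699/2040706596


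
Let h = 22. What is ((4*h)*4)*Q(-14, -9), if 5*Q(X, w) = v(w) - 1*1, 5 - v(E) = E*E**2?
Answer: 258016/5 ≈ 51603.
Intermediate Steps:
v(E) = 5 - E**3 (v(E) = 5 - E*E**2 = 5 - E**3)
Q(X, w) = 4/5 - w**3/5 (Q(X, w) = ((5 - w**3) - 1*1)/5 = ((5 - w**3) - 1)/5 = (4 - w**3)/5 = 4/5 - w**3/5)
((4*h)*4)*Q(-14, -9) = ((4*22)*4)*(4/5 - 1/5*(-9)**3) = (88*4)*(4/5 - 1/5*(-729)) = 352*(4/5 + 729/5) = 352*(733/5) = 258016/5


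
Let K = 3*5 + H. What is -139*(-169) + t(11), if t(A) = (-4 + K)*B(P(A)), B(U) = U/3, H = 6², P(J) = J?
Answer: 70990/3 ≈ 23663.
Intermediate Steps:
H = 36
B(U) = U/3 (B(U) = U*(⅓) = U/3)
K = 51 (K = 3*5 + 36 = 15 + 36 = 51)
t(A) = 47*A/3 (t(A) = (-4 + 51)*(A/3) = 47*(A/3) = 47*A/3)
-139*(-169) + t(11) = -139*(-169) + (47/3)*11 = 23491 + 517/3 = 70990/3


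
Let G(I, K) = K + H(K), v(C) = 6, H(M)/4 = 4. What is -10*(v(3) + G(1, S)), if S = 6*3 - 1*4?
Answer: -360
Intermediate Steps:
H(M) = 16 (H(M) = 4*4 = 16)
S = 14 (S = 18 - 4 = 14)
G(I, K) = 16 + K (G(I, K) = K + 16 = 16 + K)
-10*(v(3) + G(1, S)) = -10*(6 + (16 + 14)) = -10*(6 + 30) = -10*36 = -360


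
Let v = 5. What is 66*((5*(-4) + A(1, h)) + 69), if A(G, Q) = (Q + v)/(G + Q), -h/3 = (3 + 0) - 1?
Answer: 16236/5 ≈ 3247.2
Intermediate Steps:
h = -6 (h = -3*((3 + 0) - 1) = -3*(3 - 1) = -3*2 = -6)
A(G, Q) = (5 + Q)/(G + Q) (A(G, Q) = (Q + 5)/(G + Q) = (5 + Q)/(G + Q))
66*((5*(-4) + A(1, h)) + 69) = 66*((5*(-4) + (5 - 6)/(1 - 6)) + 69) = 66*((-20 - 1/(-5)) + 69) = 66*((-20 - 1/5*(-1)) + 69) = 66*((-20 + 1/5) + 69) = 66*(-99/5 + 69) = 66*(246/5) = 16236/5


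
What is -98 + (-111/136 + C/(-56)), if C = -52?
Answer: -93189/952 ≈ -97.888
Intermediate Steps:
-98 + (-111/136 + C/(-56)) = -98 + (-111/136 - 52/(-56)) = -98 + (-111*1/136 - 52*(-1/56)) = -98 + (-111/136 + 13/14) = -98 + 107/952 = -93189/952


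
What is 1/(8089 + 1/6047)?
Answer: 6047/48914184 ≈ 0.00012362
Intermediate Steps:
1/(8089 + 1/6047) = 1/(48914184/6047) = 6047/48914184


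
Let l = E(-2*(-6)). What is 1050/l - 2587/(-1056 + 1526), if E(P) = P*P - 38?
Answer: 109639/24910 ≈ 4.4014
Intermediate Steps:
E(P) = -38 + P² (E(P) = P² - 38 = -38 + P²)
l = 106 (l = -38 + (-2*(-6))² = -38 + 12² = -38 + 144 = 106)
1050/l - 2587/(-1056 + 1526) = 1050/106 - 2587/(-1056 + 1526) = 1050*(1/106) - 2587/470 = 525/53 - 2587*1/470 = 525/53 - 2587/470 = 109639/24910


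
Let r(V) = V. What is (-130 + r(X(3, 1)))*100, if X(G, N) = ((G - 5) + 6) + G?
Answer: -12300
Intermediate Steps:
X(G, N) = 1 + 2*G (X(G, N) = ((-5 + G) + 6) + G = (1 + G) + G = 1 + 2*G)
(-130 + r(X(3, 1)))*100 = (-130 + (1 + 2*3))*100 = (-130 + (1 + 6))*100 = (-130 + 7)*100 = -123*100 = -12300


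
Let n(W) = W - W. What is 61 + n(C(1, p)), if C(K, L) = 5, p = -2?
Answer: 61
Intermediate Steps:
n(W) = 0
61 + n(C(1, p)) = 61 + 0 = 61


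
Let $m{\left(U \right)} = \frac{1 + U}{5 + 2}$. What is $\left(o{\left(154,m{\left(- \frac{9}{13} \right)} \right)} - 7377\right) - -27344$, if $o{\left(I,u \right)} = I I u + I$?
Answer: $\frac{275125}{13} \approx 21163.0$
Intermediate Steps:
$m{\left(U \right)} = \frac{1}{7} + \frac{U}{7}$ ($m{\left(U \right)} = \frac{1 + U}{7} = \left(1 + U\right) \frac{1}{7} = \frac{1}{7} + \frac{U}{7}$)
$o{\left(I,u \right)} = I + u I^{2}$ ($o{\left(I,u \right)} = I^{2} u + I = u I^{2} + I = I + u I^{2}$)
$\left(o{\left(154,m{\left(- \frac{9}{13} \right)} \right)} - 7377\right) - -27344 = \left(154 \left(1 + 154 \left(\frac{1}{7} + \frac{\left(-9\right) \frac{1}{13}}{7}\right)\right) - 7377\right) - -27344 = \left(154 \left(1 + 154 \left(\frac{1}{7} + \frac{\left(-9\right) \frac{1}{13}}{7}\right)\right) - 7377\right) + 27344 = \left(154 \left(1 + 154 \left(\frac{1}{7} + \frac{1}{7} \left(- \frac{9}{13}\right)\right)\right) - 7377\right) + 27344 = \left(154 \left(1 + 154 \left(\frac{1}{7} - \frac{9}{91}\right)\right) - 7377\right) + 27344 = \left(154 \left(1 + 154 \cdot \frac{4}{91}\right) - 7377\right) + 27344 = \left(154 \left(1 + \frac{88}{13}\right) - 7377\right) + 27344 = \left(154 \cdot \frac{101}{13} - 7377\right) + 27344 = \left(\frac{15554}{13} - 7377\right) + 27344 = - \frac{80347}{13} + 27344 = \frac{275125}{13}$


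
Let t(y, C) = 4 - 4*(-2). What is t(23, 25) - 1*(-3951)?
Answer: 3963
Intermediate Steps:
t(y, C) = 12 (t(y, C) = 4 + 8 = 12)
t(23, 25) - 1*(-3951) = 12 - 1*(-3951) = 12 + 3951 = 3963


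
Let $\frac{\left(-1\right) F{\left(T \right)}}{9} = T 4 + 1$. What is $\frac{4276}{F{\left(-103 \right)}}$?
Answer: $\frac{4276}{3699} \approx 1.156$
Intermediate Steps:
$F{\left(T \right)} = -9 - 36 T$ ($F{\left(T \right)} = - 9 \left(T 4 + 1\right) = - 9 \left(4 T + 1\right) = - 9 \left(1 + 4 T\right) = -9 - 36 T$)
$\frac{4276}{F{\left(-103 \right)}} = \frac{4276}{-9 - -3708} = \frac{4276}{-9 + 3708} = \frac{4276}{3699}$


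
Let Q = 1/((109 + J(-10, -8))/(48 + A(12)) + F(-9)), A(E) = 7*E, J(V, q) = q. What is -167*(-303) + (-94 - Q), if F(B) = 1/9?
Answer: 17525533/347 ≈ 50506.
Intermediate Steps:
F(B) = ⅑ (F(B) = 1*(⅑) = ⅑)
Q = 396/347 (Q = 1/((109 - 8)/(48 + 7*12) + ⅑) = 1/(101/(48 + 84) + ⅑) = 1/(101/132 + ⅑) = 1/(347/396) = 396/347 ≈ 1.1412)
-167*(-303) + (-94 - Q) = -167*(-303) + (-94 - 1*396/347) = 50601 + (-94 - 396/347) = 50601 - 33014/347 = 17525533/347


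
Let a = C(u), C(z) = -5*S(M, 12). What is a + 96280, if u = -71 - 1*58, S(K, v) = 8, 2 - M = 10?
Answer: 96240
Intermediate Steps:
M = -8 (M = 2 - 1*10 = 2 - 10 = -8)
u = -129 (u = -71 - 58 = -129)
C(z) = -40 (C(z) = -5*8 = -40)
a = -40
a + 96280 = -40 + 96280 = 96240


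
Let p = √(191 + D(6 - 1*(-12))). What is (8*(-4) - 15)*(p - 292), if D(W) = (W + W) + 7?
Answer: 13724 - 141*√26 ≈ 13005.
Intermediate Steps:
D(W) = 7 + 2*W (D(W) = 2*W + 7 = 7 + 2*W)
p = 3*√26 (p = √(191 + (7 + 2*(6 - 1*(-12)))) = √(191 + (7 + 2*(6 + 12))) = √(191 + (7 + 2*18)) = √(191 + (7 + 36)) = √(191 + 43) = √234 = 3*√26 ≈ 15.297)
(8*(-4) - 15)*(p - 292) = (8*(-4) - 15)*(3*√26 - 292) = (-32 - 15)*(-292 + 3*√26) = -47*(-292 + 3*√26) = 13724 - 141*√26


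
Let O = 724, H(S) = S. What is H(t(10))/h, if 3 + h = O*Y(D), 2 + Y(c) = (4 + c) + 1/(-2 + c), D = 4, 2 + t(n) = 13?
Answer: 11/4703 ≈ 0.0023389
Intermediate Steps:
t(n) = 11 (t(n) = -2 + 13 = 11)
Y(c) = 2 + c + 1/(-2 + c) (Y(c) = -2 + ((4 + c) + 1/(-2 + c)) = -2 + (4 + c + 1/(-2 + c)) = 2 + c + 1/(-2 + c))
h = 4703 (h = -3 + 724*((-3 + 4²)/(-2 + 4)) = -3 + 724*((-3 + 16)/2) = -3 + 724*((½)*13) = -3 + 724*(13/2) = -3 + 4706 = 4703)
H(t(10))/h = 11/4703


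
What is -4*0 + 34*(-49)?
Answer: -1666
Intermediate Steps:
-4*0 + 34*(-49) = 0 - 1666 = -1666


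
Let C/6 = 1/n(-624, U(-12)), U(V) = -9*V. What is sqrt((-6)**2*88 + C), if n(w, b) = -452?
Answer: sqrt(161808090)/226 ≈ 56.285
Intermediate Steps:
C = -3/226 (C = 6/(-452) = 6*(-1/452) = -3/226 ≈ -0.013274)
sqrt((-6)**2*88 + C) = sqrt((-6)**2*88 - 3/226) = sqrt(36*88 - 3/226) = sqrt(3168 - 3/226) = sqrt(715965/226) = sqrt(161808090)/226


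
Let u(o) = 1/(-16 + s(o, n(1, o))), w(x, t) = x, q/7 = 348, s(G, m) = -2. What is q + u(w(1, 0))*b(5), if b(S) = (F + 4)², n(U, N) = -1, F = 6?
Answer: 21874/9 ≈ 2430.4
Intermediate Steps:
q = 2436 (q = 7*348 = 2436)
u(o) = -1/18 (u(o) = 1/(-16 - 2) = 1/(-18) = -1/18)
b(S) = 100 (b(S) = (6 + 4)² = 10² = 100)
q + u(w(1, 0))*b(5) = 2436 - 1/18*100 = 2436 - 50/9 = 21874/9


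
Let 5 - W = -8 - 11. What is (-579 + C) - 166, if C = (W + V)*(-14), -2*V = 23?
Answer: -920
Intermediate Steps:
W = 24 (W = 5 - (-8 - 11) = 5 - 1*(-19) = 5 + 19 = 24)
V = -23/2 (V = -½*23 = -23/2 ≈ -11.500)
C = -175 (C = (24 - 23/2)*(-14) = (25/2)*(-14) = -175)
(-579 + C) - 166 = (-579 - 175) - 166 = -754 - 166 = -920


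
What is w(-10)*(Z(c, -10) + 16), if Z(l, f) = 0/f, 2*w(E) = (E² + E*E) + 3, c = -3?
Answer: 1624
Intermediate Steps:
w(E) = 3/2 + E² (w(E) = ((E² + E*E) + 3)/2 = ((E² + E²) + 3)/2 = (2*E² + 3)/2 = (3 + 2*E²)/2 = 3/2 + E²)
Z(l, f) = 0
w(-10)*(Z(c, -10) + 16) = (3/2 + (-10)²)*(0 + 16) = (3/2 + 100)*16 = (203/2)*16 = 1624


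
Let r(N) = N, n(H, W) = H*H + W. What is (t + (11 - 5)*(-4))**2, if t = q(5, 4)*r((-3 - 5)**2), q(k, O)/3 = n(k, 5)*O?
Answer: 529736256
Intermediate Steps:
n(H, W) = W + H**2 (n(H, W) = H**2 + W = W + H**2)
q(k, O) = 3*O*(5 + k**2) (q(k, O) = 3*((5 + k**2)*O) = 3*(O*(5 + k**2)) = 3*O*(5 + k**2))
t = 23040 (t = (3*4*(5 + 5**2))*(-3 - 5)**2 = (3*4*(5 + 25))*(-8)**2 = (3*4*30)*64 = 360*64 = 23040)
(t + (11 - 5)*(-4))**2 = (23040 + (11 - 5)*(-4))**2 = (23040 + 6*(-4))**2 = (23040 - 24)**2 = 23016**2 = 529736256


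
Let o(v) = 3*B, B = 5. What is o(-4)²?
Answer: 225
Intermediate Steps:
o(v) = 15 (o(v) = 3*5 = 15)
o(-4)² = 15² = 225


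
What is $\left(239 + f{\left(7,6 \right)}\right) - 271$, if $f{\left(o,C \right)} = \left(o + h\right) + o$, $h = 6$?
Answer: $-12$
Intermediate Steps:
$f{\left(o,C \right)} = 6 + 2 o$ ($f{\left(o,C \right)} = \left(o + 6\right) + o = \left(6 + o\right) + o = 6 + 2 o$)
$\left(239 + f{\left(7,6 \right)}\right) - 271 = \left(239 + \left(6 + 2 \cdot 7\right)\right) - 271 = \left(239 + \left(6 + 14\right)\right) - 271 = \left(239 + 20\right) - 271 = 259 - 271 = -12$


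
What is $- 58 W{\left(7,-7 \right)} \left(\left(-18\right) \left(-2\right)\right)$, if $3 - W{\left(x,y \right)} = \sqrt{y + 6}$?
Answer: $-6264 + 2088 i \approx -6264.0 + 2088.0 i$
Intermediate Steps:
$W{\left(x,y \right)} = 3 - \sqrt{6 + y}$ ($W{\left(x,y \right)} = 3 - \sqrt{y + 6} = 3 - \sqrt{6 + y}$)
$- 58 W{\left(7,-7 \right)} \left(\left(-18\right) \left(-2\right)\right) = - 58 \left(3 - \sqrt{6 - 7}\right) \left(\left(-18\right) \left(-2\right)\right) = - 58 \left(3 - \sqrt{-1}\right) 36 = - 58 \left(3 - i\right) 36 = \left(-174 + 58 i\right) 36 = -6264 + 2088 i$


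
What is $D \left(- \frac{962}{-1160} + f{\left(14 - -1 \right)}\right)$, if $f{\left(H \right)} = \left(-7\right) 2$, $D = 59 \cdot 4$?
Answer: $- \frac{450701}{145} \approx -3108.3$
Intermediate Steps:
$D = 236$
$f{\left(H \right)} = -14$
$D \left(- \frac{962}{-1160} + f{\left(14 - -1 \right)}\right) = 236 \left(- \frac{962}{-1160} - 14\right) = 236 \left(\left(-962\right) \left(- \frac{1}{1160}\right) - 14\right) = 236 \left(\frac{481}{580} - 14\right) = 236 \left(- \frac{7639}{580}\right) = - \frac{450701}{145}$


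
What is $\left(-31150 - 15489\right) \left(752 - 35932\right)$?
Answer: $1640760020$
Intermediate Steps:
$\left(-31150 - 15489\right) \left(752 - 35932\right) = \left(-31150 - 15489\right) \left(-35180\right) = \left(-46639\right) \left(-35180\right) = 1640760020$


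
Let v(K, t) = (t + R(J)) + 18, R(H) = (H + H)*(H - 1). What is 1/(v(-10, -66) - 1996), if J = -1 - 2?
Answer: -1/2020 ≈ -0.00049505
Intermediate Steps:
J = -3
R(H) = 2*H*(-1 + H) (R(H) = (2*H)*(-1 + H) = 2*H*(-1 + H))
v(K, t) = 42 + t (v(K, t) = (t + 2*(-3)*(-1 - 3)) + 18 = (t + 2*(-3)*(-4)) + 18 = (t + 24) + 18 = (24 + t) + 18 = 42 + t)
1/(v(-10, -66) - 1996) = 1/((42 - 66) - 1996) = 1/(-24 - 1996) = 1/(-2020) = -1/2020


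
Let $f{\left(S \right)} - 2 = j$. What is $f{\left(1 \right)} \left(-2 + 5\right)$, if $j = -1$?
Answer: $3$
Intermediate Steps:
$f{\left(S \right)} = 1$ ($f{\left(S \right)} = 2 - 1 = 1$)
$f{\left(1 \right)} \left(-2 + 5\right) = 1 \left(-2 + 5\right) = 1 \cdot 3 = 3$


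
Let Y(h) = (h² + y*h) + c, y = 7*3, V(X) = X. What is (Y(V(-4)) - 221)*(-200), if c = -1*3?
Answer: 58400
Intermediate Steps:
c = -3
y = 21
Y(h) = -3 + h² + 21*h (Y(h) = (h² + 21*h) - 3 = -3 + h² + 21*h)
(Y(V(-4)) - 221)*(-200) = ((-3 + (-4)² + 21*(-4)) - 221)*(-200) = ((-3 + 16 - 84) - 221)*(-200) = (-71 - 221)*(-200) = -292*(-200) = 58400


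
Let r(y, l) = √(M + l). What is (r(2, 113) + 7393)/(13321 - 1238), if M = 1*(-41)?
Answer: 7393/12083 + 6*√2/12083 ≈ 0.61255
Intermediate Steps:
M = -41
r(y, l) = √(-41 + l)
(r(2, 113) + 7393)/(13321 - 1238) = (√(-41 + 113) + 7393)/(13321 - 1238) = (√72 + 7393)/12083 = (6*√2 + 7393)*(1/12083) = (7393 + 6*√2)*(1/12083) = 7393/12083 + 6*√2/12083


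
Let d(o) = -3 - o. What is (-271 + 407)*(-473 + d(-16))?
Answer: -62560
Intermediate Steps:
(-271 + 407)*(-473 + d(-16)) = (-271 + 407)*(-473 + (-3 - 1*(-16))) = 136*(-473 + (-3 + 16)) = 136*(-473 + 13) = 136*(-460) = -62560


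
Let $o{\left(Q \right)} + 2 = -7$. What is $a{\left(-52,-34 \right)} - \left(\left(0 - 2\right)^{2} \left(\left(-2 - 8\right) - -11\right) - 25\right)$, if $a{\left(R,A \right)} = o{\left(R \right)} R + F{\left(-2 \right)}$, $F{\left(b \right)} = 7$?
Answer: $496$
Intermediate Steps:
$o{\left(Q \right)} = -9$ ($o{\left(Q \right)} = -2 - 7 = -9$)
$a{\left(R,A \right)} = 7 - 9 R$ ($a{\left(R,A \right)} = - 9 R + 7 = 7 - 9 R$)
$a{\left(-52,-34 \right)} - \left(\left(0 - 2\right)^{2} \left(\left(-2 - 8\right) - -11\right) - 25\right) = \left(7 - -468\right) - \left(\left(0 - 2\right)^{2} \left(\left(-2 - 8\right) - -11\right) - 25\right) = \left(7 + 468\right) - \left(\left(-2\right)^{2} \left(\left(-2 - 8\right) + 11\right) - 25\right) = 475 - \left(4 \left(-10 + 11\right) - 25\right) = 475 - \left(4 \cdot 1 - 25\right) = 475 - \left(4 - 25\right) = 475 - -21 = 475 + 21 = 496$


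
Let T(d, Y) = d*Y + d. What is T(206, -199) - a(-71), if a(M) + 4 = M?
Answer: -40713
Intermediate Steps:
T(d, Y) = d + Y*d (T(d, Y) = Y*d + d = d + Y*d)
a(M) = -4 + M
T(206, -199) - a(-71) = 206*(1 - 199) - (-4 - 71) = 206*(-198) - 1*(-75) = -40788 + 75 = -40713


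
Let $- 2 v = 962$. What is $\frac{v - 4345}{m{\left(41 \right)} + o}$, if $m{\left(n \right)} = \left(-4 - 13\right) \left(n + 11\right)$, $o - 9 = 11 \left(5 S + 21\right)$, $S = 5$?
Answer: $\frac{4826}{369} \approx 13.079$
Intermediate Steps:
$v = -481$ ($v = \left(- \frac{1}{2}\right) 962 = -481$)
$o = 515$ ($o = 9 + 11 \left(5 \cdot 5 + 21\right) = 9 + 11 \left(25 + 21\right) = 9 + 11 \cdot 46 = 9 + 506 = 515$)
$m{\left(n \right)} = -187 - 17 n$ ($m{\left(n \right)} = \left(-4 - 13\right) \left(11 + n\right) = - 17 \left(11 + n\right) = -187 - 17 n$)
$\frac{v - 4345}{m{\left(41 \right)} + o} = \frac{-481 - 4345}{\left(-187 - 697\right) + 515} = - \frac{4826}{\left(-187 - 697\right) + 515} = - \frac{4826}{-884 + 515} = - \frac{4826}{-369} = \left(-4826\right) \left(- \frac{1}{369}\right) = \frac{4826}{369}$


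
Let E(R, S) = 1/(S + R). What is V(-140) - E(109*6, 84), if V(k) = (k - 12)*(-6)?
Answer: 673055/738 ≈ 912.00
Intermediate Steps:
V(k) = 72 - 6*k (V(k) = (-12 + k)*(-6) = 72 - 6*k)
E(R, S) = 1/(R + S)
V(-140) - E(109*6, 84) = (72 - 6*(-140)) - 1/(109*6 + 84) = (72 + 840) - 1/(654 + 84) = 912 - 1/738 = 673055/738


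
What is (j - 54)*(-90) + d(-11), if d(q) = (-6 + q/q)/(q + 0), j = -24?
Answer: 77225/11 ≈ 7020.5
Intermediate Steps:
d(q) = -5/q (d(q) = (-6 + 1)/q = -5/q)
(j - 54)*(-90) + d(-11) = (-24 - 54)*(-90) - 5/(-11) = -78*(-90) - 5*(-1/11) = 7020 + 5/11 = 77225/11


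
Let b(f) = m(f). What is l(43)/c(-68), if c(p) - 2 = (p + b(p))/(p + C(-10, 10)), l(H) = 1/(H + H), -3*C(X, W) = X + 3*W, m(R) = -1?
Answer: 112/28165 ≈ 0.0039766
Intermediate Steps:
C(X, W) = -W - X/3 (C(X, W) = -(X + 3*W)/3 = -W - X/3)
b(f) = -1
l(H) = 1/(2*H)
c(p) = 2 + (-1 + p)/(-20/3 + p) (c(p) = 2 + (p - 1)/(p + (-1*10 - ⅓*(-10))) = 2 + (-1 + p)/(p + (-10 + 10/3)) = 2 + (-1 + p)/(p - 20/3) = 2 + (-1 + p)/(-20/3 + p))
l(43)/c(-68) = ((½)/43)/(((-43 + 9*(-68))/(-20 + 3*(-68)))) = ((½)*(1/43))/(((-43 - 612)/(-20 - 204))) = 1/(86*((-655/(-224)))) = 1/(86*((-1/224*(-655)))) = 1/(86*(655/224)) = (1/86)*(224/655) = 112/28165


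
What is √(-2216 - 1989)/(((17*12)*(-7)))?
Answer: -29*I*√5/1428 ≈ -0.04541*I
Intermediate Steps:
√(-2216 - 1989)/(((17*12)*(-7))) = √(-4205)/((204*(-7))) = (29*I*√5)/(-1428) = (29*I*√5)*(-1/1428) = -29*I*√5/1428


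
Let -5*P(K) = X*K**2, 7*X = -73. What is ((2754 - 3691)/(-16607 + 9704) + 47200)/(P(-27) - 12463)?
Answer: -11403788795/2643766164 ≈ -4.3135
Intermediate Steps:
X = -73/7 (X = (1/7)*(-73) = -73/7 ≈ -10.429)
P(K) = 73*K**2/35 (P(K) = -(-73)*K**2/35 = 73*K**2/35)
((2754 - 3691)/(-16607 + 9704) + 47200)/(P(-27) - 12463) = ((2754 - 3691)/(-16607 + 9704) + 47200)/((73/35)*(-27)**2 - 12463) = (-937/(-6903) + 47200)/((73/35)*729 - 12463) = (-937*(-1/6903) + 47200)/(53217/35 - 12463) = (937/6903 + 47200)/(-382988/35) = (325822537/6903)*(-35/382988) = -11403788795/2643766164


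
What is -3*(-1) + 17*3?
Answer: 54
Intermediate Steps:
-3*(-1) + 17*3 = 3 + 51 = 54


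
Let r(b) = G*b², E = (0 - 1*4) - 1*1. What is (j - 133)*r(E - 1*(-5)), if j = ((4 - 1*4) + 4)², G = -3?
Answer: 0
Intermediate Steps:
E = -5 (E = (0 - 4) - 1 = -4 - 1 = -5)
r(b) = -3*b²
j = 16 (j = ((4 - 4) + 4)² = (0 + 4)² = 4² = 16)
(j - 133)*r(E - 1*(-5)) = (16 - 133)*(-3*(-5 - 1*(-5))²) = -(-351)*(-5 + 5)² = -(-351)*0² = -(-351)*0 = -117*0 = 0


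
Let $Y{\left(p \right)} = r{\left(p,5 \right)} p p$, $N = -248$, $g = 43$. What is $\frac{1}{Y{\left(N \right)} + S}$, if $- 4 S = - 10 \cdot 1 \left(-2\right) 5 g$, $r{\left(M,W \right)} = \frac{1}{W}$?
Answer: $\frac{5}{56129} \approx 8.9081 \cdot 10^{-5}$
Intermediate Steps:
$Y{\left(p \right)} = \frac{p^{2}}{5}$ ($Y{\left(p \right)} = \frac{p}{5} p = \frac{p^{2}}{5}$)
$S = -1075$ ($S = - \frac{- 10 \cdot 1 \left(-2\right) 5 \cdot 43}{4} = - \frac{- 10 \left(\left(-2\right) 5\right) 43}{4} = - \frac{\left(-10\right) \left(-10\right) 43}{4} = - \frac{100 \cdot 43}{4} = \left(- \frac{1}{4}\right) 4300 = -1075$)
$\frac{1}{Y{\left(N \right)} + S} = \frac{1}{\frac{\left(-248\right)^{2}}{5} - 1075} = \frac{1}{\frac{1}{5} \cdot 61504 - 1075} = \frac{1}{\frac{61504}{5} - 1075} = \frac{1}{\frac{56129}{5}} = \frac{5}{56129}$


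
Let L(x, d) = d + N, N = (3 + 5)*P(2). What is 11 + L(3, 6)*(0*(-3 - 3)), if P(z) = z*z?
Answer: 11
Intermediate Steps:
P(z) = z**2
N = 32 (N = (3 + 5)*2**2 = 8*4 = 32)
L(x, d) = 32 + d (L(x, d) = d + 32 = 32 + d)
11 + L(3, 6)*(0*(-3 - 3)) = 11 + (32 + 6)*(0*(-3 - 3)) = 11 + 38*(0*(-6)) = 11 + 38*0 = 11 + 0 = 11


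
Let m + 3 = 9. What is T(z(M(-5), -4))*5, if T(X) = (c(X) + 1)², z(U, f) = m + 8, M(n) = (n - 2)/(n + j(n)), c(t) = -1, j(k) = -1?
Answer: 0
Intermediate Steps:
m = 6 (m = -3 + 9 = 6)
M(n) = (-2 + n)/(-1 + n) (M(n) = (n - 2)/(n - 1) = (-2 + n)/(-1 + n))
z(U, f) = 14 (z(U, f) = 6 + 8 = 14)
T(X) = 0 (T(X) = (-1 + 1)² = 0² = 0)
T(z(M(-5), -4))*5 = 0*5 = 0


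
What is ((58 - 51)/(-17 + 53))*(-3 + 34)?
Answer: 217/36 ≈ 6.0278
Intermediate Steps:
((58 - 51)/(-17 + 53))*(-3 + 34) = (7/36)*31 = 217/36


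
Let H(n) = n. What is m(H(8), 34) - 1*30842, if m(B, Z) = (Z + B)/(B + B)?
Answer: -246715/8 ≈ -30839.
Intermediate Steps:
m(B, Z) = (B + Z)/(2*B) (m(B, Z) = (B + Z)/((2*B)) = (B + Z)*(1/(2*B)) = (B + Z)/(2*B))
m(H(8), 34) - 1*30842 = (1/2)*(8 + 34)/8 - 1*30842 = (1/2)*(1/8)*42 - 30842 = 21/8 - 30842 = -246715/8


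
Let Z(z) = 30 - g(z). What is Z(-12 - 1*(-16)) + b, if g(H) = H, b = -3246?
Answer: -3220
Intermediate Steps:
Z(z) = 30 - z
Z(-12 - 1*(-16)) + b = (30 - (-12 - 1*(-16))) - 3246 = (30 - (-12 + 16)) - 3246 = (30 - 1*4) - 3246 = (30 - 4) - 3246 = 26 - 3246 = -3220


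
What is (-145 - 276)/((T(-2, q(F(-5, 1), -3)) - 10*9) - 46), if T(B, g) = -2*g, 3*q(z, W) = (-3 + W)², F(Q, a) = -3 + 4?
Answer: 421/160 ≈ 2.6312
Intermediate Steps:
F(Q, a) = 1
q(z, W) = (-3 + W)²/3
(-145 - 276)/((T(-2, q(F(-5, 1), -3)) - 10*9) - 46) = (-145 - 276)/((-2*(-3 - 3)²/3 - 10*9) - 46) = -421/((-2*(-6)²/3 - 90) - 46) = -421/((-2*36/3 - 90) - 46) = -421/((-2*12 - 90) - 46) = -421/((-24 - 90) - 46) = -421/(-114 - 46) = -421/(-160) = -421*(-1/160) = 421/160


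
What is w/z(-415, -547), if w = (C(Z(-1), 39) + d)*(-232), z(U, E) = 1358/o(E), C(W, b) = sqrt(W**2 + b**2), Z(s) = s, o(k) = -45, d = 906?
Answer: 4729320/679 + 5220*sqrt(1522)/679 ≈ 7265.0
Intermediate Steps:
z(U, E) = -1358/45 (z(U, E) = 1358/(-45) = 1358*(-1/45) = -1358/45)
w = -210192 - 232*sqrt(1522) (w = (sqrt((-1)**2 + 39**2) + 906)*(-232) = (sqrt(1 + 1521) + 906)*(-232) = (sqrt(1522) + 906)*(-232) = (906 + sqrt(1522))*(-232) = -210192 - 232*sqrt(1522) ≈ -2.1924e+5)
w/z(-415, -547) = (-210192 - 232*sqrt(1522))/(-1358/45) = (-210192 - 232*sqrt(1522))*(-45/1358) = 4729320/679 + 5220*sqrt(1522)/679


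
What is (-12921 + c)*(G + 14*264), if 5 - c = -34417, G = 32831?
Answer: 785367027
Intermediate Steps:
c = 34422 (c = 5 - 1*(-34417) = 5 + 34417 = 34422)
(-12921 + c)*(G + 14*264) = (-12921 + 34422)*(32831 + 14*264) = 21501*(32831 + 3696) = 21501*36527 = 785367027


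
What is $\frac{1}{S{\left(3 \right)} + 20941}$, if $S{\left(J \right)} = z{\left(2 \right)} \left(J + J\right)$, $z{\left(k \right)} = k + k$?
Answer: $\frac{1}{20965} \approx 4.7699 \cdot 10^{-5}$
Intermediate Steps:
$z{\left(k \right)} = 2 k$
$S{\left(J \right)} = 8 J$ ($S{\left(J \right)} = 2 \cdot 2 \left(J + J\right) = 4 \cdot 2 J = 8 J$)
$\frac{1}{S{\left(3 \right)} + 20941} = \frac{1}{8 \cdot 3 + 20941} = \frac{1}{24 + 20941} = \frac{1}{20965}$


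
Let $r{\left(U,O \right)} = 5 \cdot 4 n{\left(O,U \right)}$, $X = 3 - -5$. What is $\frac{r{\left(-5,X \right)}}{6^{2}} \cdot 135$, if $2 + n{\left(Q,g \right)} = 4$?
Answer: $150$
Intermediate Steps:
$n{\left(Q,g \right)} = 2$ ($n{\left(Q,g \right)} = -2 + 4 = 2$)
$X = 8$ ($X = 3 + 5 = 8$)
$r{\left(U,O \right)} = 40$ ($r{\left(U,O \right)} = 5 \cdot 4 \cdot 2 = 20 \cdot 2 = 40$)
$\frac{r{\left(-5,X \right)}}{6^{2}} \cdot 135 = \frac{40}{6^{2}} \cdot 135 = \frac{40}{36} \cdot 135 = 40 \cdot \frac{1}{36} \cdot 135 = \frac{10}{9} \cdot 135 = 150$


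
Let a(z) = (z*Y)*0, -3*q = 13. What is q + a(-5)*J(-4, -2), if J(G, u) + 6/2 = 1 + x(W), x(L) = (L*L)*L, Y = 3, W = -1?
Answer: -13/3 ≈ -4.3333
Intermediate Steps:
q = -13/3 (q = -⅓*13 = -13/3 ≈ -4.3333)
a(z) = 0 (a(z) = (z*3)*0 = (3*z)*0 = 0)
x(L) = L³ (x(L) = L²*L = L³)
J(G, u) = -3 (J(G, u) = -3 + (1 + (-1)³) = -3 + (1 - 1) = -3 + 0 = -3)
q + a(-5)*J(-4, -2) = -13/3 + 0*(-3) = -13/3 + 0 = -13/3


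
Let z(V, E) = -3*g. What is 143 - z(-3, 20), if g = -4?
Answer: 131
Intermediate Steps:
z(V, E) = 12 (z(V, E) = -3*(-4) = 12)
143 - z(-3, 20) = 143 - 1*12 = 143 - 12 = 131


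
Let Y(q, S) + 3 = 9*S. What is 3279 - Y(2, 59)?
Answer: 2751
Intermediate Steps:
Y(q, S) = -3 + 9*S
3279 - Y(2, 59) = 3279 - (-3 + 9*59) = 3279 - (-3 + 531) = 3279 - 1*528 = 3279 - 528 = 2751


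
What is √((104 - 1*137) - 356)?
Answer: I*√389 ≈ 19.723*I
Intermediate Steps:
√((104 - 1*137) - 356) = √((104 - 137) - 356) = √(-33 - 356) = √(-389) = I*√389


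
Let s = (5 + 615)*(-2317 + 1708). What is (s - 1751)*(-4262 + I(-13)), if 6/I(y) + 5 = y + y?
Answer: 50120246368/31 ≈ 1.6168e+9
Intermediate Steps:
I(y) = 6/(-5 + 2*y) (I(y) = 6/(-5 + (y + y)) = 6/(-5 + 2*y))
s = -377580 (s = 620*(-609) = -377580)
(s - 1751)*(-4262 + I(-13)) = (-377580 - 1751)*(-4262 + 6/(-5 + 2*(-13))) = -379331*(-4262 + 6/(-5 - 26)) = -379331*(-4262 + 6/(-31)) = -379331*(-4262 + 6*(-1/31)) = -379331*(-4262 - 6/31) = -379331*(-132128/31) = 50120246368/31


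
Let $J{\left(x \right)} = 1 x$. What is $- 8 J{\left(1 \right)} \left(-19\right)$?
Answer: $152$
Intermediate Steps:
$J{\left(x \right)} = x$
$- 8 J{\left(1 \right)} \left(-19\right) = \left(-8\right) 1 \left(-19\right) = \left(-8\right) \left(-19\right) = 152$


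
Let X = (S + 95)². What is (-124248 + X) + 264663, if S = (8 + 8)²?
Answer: 263616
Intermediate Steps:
S = 256 (S = 16² = 256)
X = 123201 (X = (256 + 95)² = 351² = 123201)
(-124248 + X) + 264663 = (-124248 + 123201) + 264663 = -1047 + 264663 = 263616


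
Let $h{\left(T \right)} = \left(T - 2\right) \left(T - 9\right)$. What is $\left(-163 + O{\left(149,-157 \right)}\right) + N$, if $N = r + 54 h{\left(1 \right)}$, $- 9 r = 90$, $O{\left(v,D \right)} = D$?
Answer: $102$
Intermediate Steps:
$h{\left(T \right)} = \left(-9 + T\right) \left(-2 + T\right)$ ($h{\left(T \right)} = \left(-2 + T\right) \left(-9 + T\right) = \left(-9 + T\right) \left(-2 + T\right)$)
$r = -10$ ($r = \left(- \frac{1}{9}\right) 90 = -10$)
$N = 422$ ($N = -10 + 54 \left(18 + 1^{2} - 11\right) = -10 + 54 \left(18 + 1 - 11\right) = -10 + 54 \cdot 8 = -10 + 432 = 422$)
$\left(-163 + O{\left(149,-157 \right)}\right) + N = \left(-163 - 157\right) + 422 = -320 + 422 = 102$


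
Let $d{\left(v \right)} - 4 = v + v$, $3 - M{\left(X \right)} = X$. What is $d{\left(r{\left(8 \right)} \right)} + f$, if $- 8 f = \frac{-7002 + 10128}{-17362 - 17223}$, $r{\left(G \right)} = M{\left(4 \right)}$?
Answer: $\frac{278243}{138340} \approx 2.0113$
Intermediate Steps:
$M{\left(X \right)} = 3 - X$
$r{\left(G \right)} = -1$ ($r{\left(G \right)} = 3 - 4 = -1$)
$d{\left(v \right)} = 4 + 2 v$ ($d{\left(v \right)} = 4 + \left(v + v\right) = 4 + 2 v$)
$f = \frac{1563}{138340}$ ($f = - \frac{\left(-7002 + 10128\right) \frac{1}{-17362 - 17223}}{8} = - \frac{3126 \frac{1}{-34585}}{8} = - \frac{3126 \left(- \frac{1}{34585}\right)}{8} = \left(- \frac{1}{8}\right) \left(- \frac{3126}{34585}\right) = \frac{1563}{138340} \approx 0.011298$)
$d{\left(r{\left(8 \right)} \right)} + f = \left(4 + 2 \left(-1\right)\right) + \frac{1563}{138340} = \left(4 - 2\right) + \frac{1563}{138340} = 2 + \frac{1563}{138340} = \frac{278243}{138340}$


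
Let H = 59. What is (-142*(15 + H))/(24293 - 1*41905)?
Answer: 71/119 ≈ 0.59664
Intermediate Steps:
(-142*(15 + H))/(24293 - 1*41905) = (-142*(15 + 59))/(24293 - 1*41905) = (-142*74)/(24293 - 41905) = -10508/(-17612) = -10508*(-1/17612) = 71/119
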